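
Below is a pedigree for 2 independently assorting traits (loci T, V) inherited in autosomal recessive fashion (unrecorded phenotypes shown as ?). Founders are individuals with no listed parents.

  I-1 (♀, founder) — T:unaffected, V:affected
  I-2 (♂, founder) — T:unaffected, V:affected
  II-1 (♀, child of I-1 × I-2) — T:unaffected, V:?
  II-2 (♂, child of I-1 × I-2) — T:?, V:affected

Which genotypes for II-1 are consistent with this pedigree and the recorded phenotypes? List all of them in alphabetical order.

T/I-1 un ·: TT|Tt
T/I-2 un ·: TT|Tt
T/II-1 un I-1×I-2: TT|Tt
T/II-2 ? I-1×I-2: TT|Tt|tt
⇒ T over [I-1,I-2,II-1,II-2]: 15 consistent
V/I-1 aff ·: vv
V/I-2 aff ·: vv
V/II-1 ? I-1×I-2: vv
V/II-2 aff I-1×I-2: vv
⇒ V over [I-1,I-2,II-1,II-2]: 1 consistent

II-1 ∈ {TT vv, Tt vv}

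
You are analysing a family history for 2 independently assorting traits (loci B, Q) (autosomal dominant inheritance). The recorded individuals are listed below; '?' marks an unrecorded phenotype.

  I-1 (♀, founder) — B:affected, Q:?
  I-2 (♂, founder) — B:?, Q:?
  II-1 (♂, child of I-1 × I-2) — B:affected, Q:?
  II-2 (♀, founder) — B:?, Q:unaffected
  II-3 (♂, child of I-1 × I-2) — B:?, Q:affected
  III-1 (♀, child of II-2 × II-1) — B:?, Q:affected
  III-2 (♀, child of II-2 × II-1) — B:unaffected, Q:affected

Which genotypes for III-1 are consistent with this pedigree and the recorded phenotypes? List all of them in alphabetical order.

B/I-1 aff ·: Bb|BB
B/I-2 ? ·: bb|Bb|BB
B/II-1 aff I-1×I-2: Bb
B/II-2 ? ·: bb|Bb
B/II-3 ? I-1×I-2: bb|Bb|BB
B/III-1 ? II-2×II-1: bb|Bb|BB
B/III-2 un II-2×II-1: bb
⇒ B over [I-1,I-2,II-1,II-2,II-3,III-1,III-2]: 50 consistent
Q/I-1 ? ·: qq|Qq|QQ
Q/I-2 ? ·: qq|Qq|QQ
Q/II-1 ? I-1×I-2: Qq|QQ
Q/II-2 un ·: qq
Q/II-3 aff I-1×I-2: Qq|QQ
Q/III-1 aff II-2×II-1: Qq
Q/III-2 aff II-2×II-1: Qq
⇒ Q over [I-1,I-2,II-1,II-2,II-3,III-1,III-2]: 17 consistent

III-1 ∈ {BB Qq, Bb Qq, bb Qq}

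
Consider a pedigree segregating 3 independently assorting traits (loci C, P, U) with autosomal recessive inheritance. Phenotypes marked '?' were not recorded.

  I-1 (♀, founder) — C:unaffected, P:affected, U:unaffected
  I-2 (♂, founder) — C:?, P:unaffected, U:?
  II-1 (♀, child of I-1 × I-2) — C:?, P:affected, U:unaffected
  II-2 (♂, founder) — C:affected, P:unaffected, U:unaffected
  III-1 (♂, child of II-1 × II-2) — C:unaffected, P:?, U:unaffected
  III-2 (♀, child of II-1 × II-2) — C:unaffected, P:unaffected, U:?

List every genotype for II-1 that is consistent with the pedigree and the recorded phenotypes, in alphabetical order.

II-1 ∈ {CC pp UU, CC pp Uu, Cc pp UU, Cc pp Uu}

C/I-1 un ·: CC|Cc
C/I-2 ? ·: CC|Cc|cc
C/II-1 ? I-1×I-2: CC|Cc
C/II-2 aff ·: cc
C/III-1 un II-1×II-2: Cc
C/III-2 un II-1×II-2: Cc
⇒ C over [I-1,I-2,II-1,II-2,III-1,III-2]: 9 consistent
P/I-1 aff ·: pp
P/I-2 un ·: Pp
P/II-1 aff I-1×I-2: pp
P/II-2 un ·: PP|Pp
P/III-1 ? II-1×II-2: Pp|pp
P/III-2 un II-1×II-2: Pp
⇒ P over [I-1,I-2,II-1,II-2,III-1,III-2]: 3 consistent
U/I-1 un ·: UU|Uu
U/I-2 ? ·: UU|Uu|uu
U/II-1 un I-1×I-2: UU|Uu
U/II-2 un ·: UU|Uu
U/III-1 un II-1×II-2: UU|Uu
U/III-2 ? II-1×II-2: UU|Uu|uu
⇒ U over [I-1,I-2,II-1,II-2,III-1,III-2]: 70 consistent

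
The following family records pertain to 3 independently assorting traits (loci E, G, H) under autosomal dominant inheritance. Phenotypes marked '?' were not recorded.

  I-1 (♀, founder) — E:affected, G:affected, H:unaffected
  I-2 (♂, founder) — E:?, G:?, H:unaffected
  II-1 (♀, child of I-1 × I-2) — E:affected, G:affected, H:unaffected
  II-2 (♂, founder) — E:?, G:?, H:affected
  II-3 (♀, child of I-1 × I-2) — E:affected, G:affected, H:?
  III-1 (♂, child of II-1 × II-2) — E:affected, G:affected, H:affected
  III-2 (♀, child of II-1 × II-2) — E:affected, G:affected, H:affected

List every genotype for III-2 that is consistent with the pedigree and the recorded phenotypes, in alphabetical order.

III-2 ∈ {EE GG Hh, EE Gg Hh, Ee GG Hh, Ee Gg Hh}

E/I-1 aff ·: Ee|EE
E/I-2 ? ·: ee|Ee|EE
E/II-1 aff I-1×I-2: Ee|EE
E/II-2 ? ·: ee|Ee|EE
E/II-3 aff I-1×I-2: Ee|EE
E/III-1 aff II-1×II-2: Ee|EE
E/III-2 aff II-1×II-2: Ee|EE
⇒ E over [I-1,I-2,II-1,II-2,II-3,III-1,III-2]: 114 consistent
G/I-1 aff ·: Gg|GG
G/I-2 ? ·: gg|Gg|GG
G/II-1 aff I-1×I-2: Gg|GG
G/II-2 ? ·: gg|Gg|GG
G/II-3 aff I-1×I-2: Gg|GG
G/III-1 aff II-1×II-2: Gg|GG
G/III-2 aff II-1×II-2: Gg|GG
⇒ G over [I-1,I-2,II-1,II-2,II-3,III-1,III-2]: 114 consistent
H/I-1 un ·: hh
H/I-2 un ·: hh
H/II-1 un I-1×I-2: hh
H/II-2 aff ·: Hh|HH
H/II-3 ? I-1×I-2: hh
H/III-1 aff II-1×II-2: Hh
H/III-2 aff II-1×II-2: Hh
⇒ H over [I-1,I-2,II-1,II-2,II-3,III-1,III-2]: 2 consistent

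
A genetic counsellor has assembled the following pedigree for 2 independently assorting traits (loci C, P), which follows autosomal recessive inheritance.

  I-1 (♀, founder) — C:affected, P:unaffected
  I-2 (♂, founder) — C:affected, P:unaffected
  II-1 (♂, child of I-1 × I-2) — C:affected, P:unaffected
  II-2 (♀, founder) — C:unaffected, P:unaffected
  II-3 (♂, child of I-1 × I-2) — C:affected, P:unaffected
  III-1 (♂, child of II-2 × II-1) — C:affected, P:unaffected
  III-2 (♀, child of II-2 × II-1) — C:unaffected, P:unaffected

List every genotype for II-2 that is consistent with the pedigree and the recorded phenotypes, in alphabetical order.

II-2 ∈ {Cc PP, Cc Pp}

C/I-1 aff ·: cc
C/I-2 aff ·: cc
C/II-1 aff I-1×I-2: cc
C/II-2 un ·: Cc
C/II-3 aff I-1×I-2: cc
C/III-1 aff II-2×II-1: cc
C/III-2 un II-2×II-1: Cc
⇒ C over [I-1,I-2,II-1,II-2,II-3,III-1,III-2]: 1 consistent
P/I-1 un ·: PP|Pp
P/I-2 un ·: PP|Pp
P/II-1 un I-1×I-2: PP|Pp
P/II-2 un ·: PP|Pp
P/II-3 un I-1×I-2: PP|Pp
P/III-1 un II-2×II-1: PP|Pp
P/III-2 un II-2×II-1: PP|Pp
⇒ P over [I-1,I-2,II-1,II-2,II-3,III-1,III-2]: 83 consistent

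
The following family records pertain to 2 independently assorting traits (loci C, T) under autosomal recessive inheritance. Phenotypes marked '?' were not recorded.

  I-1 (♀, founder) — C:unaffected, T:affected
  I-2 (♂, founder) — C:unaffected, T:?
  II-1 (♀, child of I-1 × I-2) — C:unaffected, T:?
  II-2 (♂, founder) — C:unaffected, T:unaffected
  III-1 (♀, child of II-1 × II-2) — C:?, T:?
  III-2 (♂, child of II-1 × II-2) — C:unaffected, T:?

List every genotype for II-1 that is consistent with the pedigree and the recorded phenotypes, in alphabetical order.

C/I-1 un ·: CC|Cc
C/I-2 un ·: CC|Cc
C/II-1 un I-1×I-2: CC|Cc
C/II-2 un ·: CC|Cc
C/III-1 ? II-1×II-2: CC|Cc|cc
C/III-2 un II-1×II-2: CC|Cc
⇒ C over [I-1,I-2,II-1,II-2,III-1,III-2]: 50 consistent
T/I-1 aff ·: tt
T/I-2 ? ·: TT|Tt|tt
T/II-1 ? I-1×I-2: Tt|tt
T/II-2 un ·: TT|Tt
T/III-1 ? II-1×II-2: TT|Tt|tt
T/III-2 ? II-1×II-2: TT|Tt|tt
⇒ T over [I-1,I-2,II-1,II-2,III-1,III-2]: 36 consistent

II-1 ∈ {CC Tt, CC tt, Cc Tt, Cc tt}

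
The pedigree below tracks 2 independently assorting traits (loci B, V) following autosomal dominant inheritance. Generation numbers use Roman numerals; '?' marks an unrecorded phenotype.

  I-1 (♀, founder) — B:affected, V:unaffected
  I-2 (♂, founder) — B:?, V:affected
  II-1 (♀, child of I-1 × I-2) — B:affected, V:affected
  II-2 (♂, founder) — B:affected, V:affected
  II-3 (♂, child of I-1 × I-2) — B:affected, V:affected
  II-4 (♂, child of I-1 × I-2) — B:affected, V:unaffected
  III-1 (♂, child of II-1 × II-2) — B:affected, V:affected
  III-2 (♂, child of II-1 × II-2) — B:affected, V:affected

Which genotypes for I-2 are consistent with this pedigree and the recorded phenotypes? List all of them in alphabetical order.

I-2 ∈ {BB Vv, Bb Vv, bb Vv}

B/I-1 aff ·: Bb|BB
B/I-2 ? ·: bb|Bb|BB
B/II-1 aff I-1×I-2: Bb|BB
B/II-2 aff ·: Bb|BB
B/II-3 aff I-1×I-2: Bb|BB
B/II-4 aff I-1×I-2: Bb|BB
B/III-1 aff II-1×II-2: Bb|BB
B/III-2 aff II-1×II-2: Bb|BB
⇒ B over [I-1,I-2,II-1,II-2,II-3,II-4,III-1,III-2]: 177 consistent
V/I-1 un ·: vv
V/I-2 aff ·: Vv
V/II-1 aff I-1×I-2: Vv
V/II-2 aff ·: Vv|VV
V/II-3 aff I-1×I-2: Vv
V/II-4 un I-1×I-2: vv
V/III-1 aff II-1×II-2: Vv|VV
V/III-2 aff II-1×II-2: Vv|VV
⇒ V over [I-1,I-2,II-1,II-2,II-3,II-4,III-1,III-2]: 8 consistent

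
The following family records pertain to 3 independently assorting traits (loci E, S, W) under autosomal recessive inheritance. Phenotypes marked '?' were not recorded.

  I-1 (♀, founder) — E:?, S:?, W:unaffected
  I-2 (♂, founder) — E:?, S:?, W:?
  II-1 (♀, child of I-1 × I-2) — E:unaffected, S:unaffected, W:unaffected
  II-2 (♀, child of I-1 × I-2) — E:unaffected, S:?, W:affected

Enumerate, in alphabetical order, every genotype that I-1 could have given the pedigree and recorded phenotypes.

I-1 ∈ {EE SS Ww, EE Ss Ww, EE ss Ww, Ee SS Ww, Ee Ss Ww, Ee ss Ww, ee SS Ww, ee Ss Ww, ee ss Ww}

E/I-1 ? ·: EE|Ee|ee
E/I-2 ? ·: EE|Ee|ee
E/II-1 un I-1×I-2: EE|Ee
E/II-2 un I-1×I-2: EE|Ee
⇒ E over [I-1,I-2,II-1,II-2]: 17 consistent
S/I-1 ? ·: SS|Ss|ss
S/I-2 ? ·: SS|Ss|ss
S/II-1 un I-1×I-2: SS|Ss
S/II-2 ? I-1×I-2: SS|Ss|ss
⇒ S over [I-1,I-2,II-1,II-2]: 21 consistent
W/I-1 un ·: Ww
W/I-2 ? ·: Ww|ww
W/II-1 un I-1×I-2: WW|Ww
W/II-2 aff I-1×I-2: ww
⇒ W over [I-1,I-2,II-1,II-2]: 3 consistent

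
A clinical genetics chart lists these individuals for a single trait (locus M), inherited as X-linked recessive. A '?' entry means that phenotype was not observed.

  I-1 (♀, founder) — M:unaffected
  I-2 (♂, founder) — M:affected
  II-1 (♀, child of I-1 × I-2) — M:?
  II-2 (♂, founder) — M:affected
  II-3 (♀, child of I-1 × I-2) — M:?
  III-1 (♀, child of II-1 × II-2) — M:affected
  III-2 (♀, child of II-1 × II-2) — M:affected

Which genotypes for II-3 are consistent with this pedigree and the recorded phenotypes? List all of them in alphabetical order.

M/I-1 un ·: X^MX^M|X^MX^m
M/I-2 aff ·: X^mY
M/II-1 ? I-1×I-2: X^MX^m|X^mX^m
M/II-2 aff ·: X^mY
M/II-3 ? I-1×I-2: X^MX^m|X^mX^m
M/III-1 aff II-1×II-2: X^mX^m
M/III-2 aff II-1×II-2: X^mX^m
⇒ M over [I-1,I-2,II-1,II-2,II-3,III-1,III-2]: 5 consistent

II-3 ∈ {X^MX^m, X^mX^m}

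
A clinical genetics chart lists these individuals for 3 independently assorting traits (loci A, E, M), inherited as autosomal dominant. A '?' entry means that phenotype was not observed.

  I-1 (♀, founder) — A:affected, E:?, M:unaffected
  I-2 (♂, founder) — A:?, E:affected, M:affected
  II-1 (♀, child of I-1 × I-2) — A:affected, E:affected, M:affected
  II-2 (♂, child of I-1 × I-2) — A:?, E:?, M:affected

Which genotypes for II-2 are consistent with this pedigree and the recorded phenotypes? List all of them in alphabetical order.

II-2 ∈ {AA EE Mm, AA Ee Mm, AA ee Mm, Aa EE Mm, Aa Ee Mm, Aa ee Mm, aa EE Mm, aa Ee Mm, aa ee Mm}

A/I-1 aff ·: Aa|AA
A/I-2 ? ·: aa|Aa|AA
A/II-1 aff I-1×I-2: Aa|AA
A/II-2 ? I-1×I-2: aa|Aa|AA
⇒ A over [I-1,I-2,II-1,II-2]: 18 consistent
E/I-1 ? ·: ee|Ee|EE
E/I-2 aff ·: Ee|EE
E/II-1 aff I-1×I-2: Ee|EE
E/II-2 ? I-1×I-2: ee|Ee|EE
⇒ E over [I-1,I-2,II-1,II-2]: 18 consistent
M/I-1 un ·: mm
M/I-2 aff ·: Mm|MM
M/II-1 aff I-1×I-2: Mm
M/II-2 aff I-1×I-2: Mm
⇒ M over [I-1,I-2,II-1,II-2]: 2 consistent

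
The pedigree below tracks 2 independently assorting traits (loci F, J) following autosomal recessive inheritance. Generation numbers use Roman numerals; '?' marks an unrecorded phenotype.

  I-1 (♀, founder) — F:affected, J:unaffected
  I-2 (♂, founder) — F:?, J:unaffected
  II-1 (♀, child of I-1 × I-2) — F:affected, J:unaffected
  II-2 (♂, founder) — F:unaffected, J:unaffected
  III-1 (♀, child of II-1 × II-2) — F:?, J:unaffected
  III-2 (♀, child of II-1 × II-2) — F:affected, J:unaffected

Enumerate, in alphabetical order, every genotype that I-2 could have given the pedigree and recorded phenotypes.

F/I-1 aff ·: ff
F/I-2 ? ·: Ff|ff
F/II-1 aff I-1×I-2: ff
F/II-2 un ·: Ff
F/III-1 ? II-1×II-2: Ff|ff
F/III-2 aff II-1×II-2: ff
⇒ F over [I-1,I-2,II-1,II-2,III-1,III-2]: 4 consistent
J/I-1 un ·: JJ|Jj
J/I-2 un ·: JJ|Jj
J/II-1 un I-1×I-2: JJ|Jj
J/II-2 un ·: JJ|Jj
J/III-1 un II-1×II-2: JJ|Jj
J/III-2 un II-1×II-2: JJ|Jj
⇒ J over [I-1,I-2,II-1,II-2,III-1,III-2]: 44 consistent

I-2 ∈ {Ff JJ, Ff Jj, ff JJ, ff Jj}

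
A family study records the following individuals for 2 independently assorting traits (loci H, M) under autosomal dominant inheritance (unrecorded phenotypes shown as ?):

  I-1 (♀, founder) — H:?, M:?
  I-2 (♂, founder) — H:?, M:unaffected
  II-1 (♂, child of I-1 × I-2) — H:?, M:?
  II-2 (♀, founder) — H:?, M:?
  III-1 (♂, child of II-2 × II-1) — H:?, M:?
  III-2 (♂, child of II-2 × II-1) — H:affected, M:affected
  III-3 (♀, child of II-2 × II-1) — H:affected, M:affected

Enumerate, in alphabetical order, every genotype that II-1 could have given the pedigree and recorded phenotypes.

H/I-1 ? ·: hh|Hh|HH
H/I-2 ? ·: hh|Hh|HH
H/II-1 ? I-1×I-2: hh|Hh|HH
H/II-2 ? ·: hh|Hh|HH
H/III-1 ? II-2×II-1: hh|Hh|HH
H/III-2 aff II-2×II-1: Hh|HH
H/III-3 aff II-2×II-1: Hh|HH
⇒ H over [I-1,I-2,II-1,II-2,III-1,III-2,III-3]: 206 consistent
M/I-1 ? ·: mm|Mm|MM
M/I-2 un ·: mm
M/II-1 ? I-1×I-2: mm|Mm
M/II-2 ? ·: mm|Mm|MM
M/III-1 ? II-2×II-1: mm|Mm|MM
M/III-2 aff II-2×II-1: Mm|MM
M/III-3 aff II-2×II-1: Mm|MM
⇒ M over [I-1,I-2,II-1,II-2,III-1,III-2,III-3]: 50 consistent

II-1 ∈ {HH Mm, HH mm, Hh Mm, Hh mm, hh Mm, hh mm}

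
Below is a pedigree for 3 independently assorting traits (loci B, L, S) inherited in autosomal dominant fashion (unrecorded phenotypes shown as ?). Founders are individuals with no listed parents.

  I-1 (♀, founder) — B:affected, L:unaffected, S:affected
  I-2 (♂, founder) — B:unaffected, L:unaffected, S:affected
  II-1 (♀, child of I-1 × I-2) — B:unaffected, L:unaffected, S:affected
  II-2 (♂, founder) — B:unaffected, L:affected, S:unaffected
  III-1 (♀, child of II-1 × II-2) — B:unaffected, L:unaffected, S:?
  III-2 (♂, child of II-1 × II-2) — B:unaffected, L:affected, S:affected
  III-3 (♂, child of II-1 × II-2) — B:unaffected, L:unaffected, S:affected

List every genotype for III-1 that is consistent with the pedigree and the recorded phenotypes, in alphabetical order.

III-1 ∈ {bb ll Ss, bb ll ss}

B/I-1 aff ·: Bb
B/I-2 un ·: bb
B/II-1 un I-1×I-2: bb
B/II-2 un ·: bb
B/III-1 un II-1×II-2: bb
B/III-2 un II-1×II-2: bb
B/III-3 un II-1×II-2: bb
⇒ B over [I-1,I-2,II-1,II-2,III-1,III-2,III-3]: 1 consistent
L/I-1 un ·: ll
L/I-2 un ·: ll
L/II-1 un I-1×I-2: ll
L/II-2 aff ·: Ll
L/III-1 un II-1×II-2: ll
L/III-2 aff II-1×II-2: Ll
L/III-3 un II-1×II-2: ll
⇒ L over [I-1,I-2,II-1,II-2,III-1,III-2,III-3]: 1 consistent
S/I-1 aff ·: Ss|SS
S/I-2 aff ·: Ss|SS
S/II-1 aff I-1×I-2: Ss|SS
S/II-2 un ·: ss
S/III-1 ? II-1×II-2: ss|Ss
S/III-2 aff II-1×II-2: Ss
S/III-3 aff II-1×II-2: Ss
⇒ S over [I-1,I-2,II-1,II-2,III-1,III-2,III-3]: 10 consistent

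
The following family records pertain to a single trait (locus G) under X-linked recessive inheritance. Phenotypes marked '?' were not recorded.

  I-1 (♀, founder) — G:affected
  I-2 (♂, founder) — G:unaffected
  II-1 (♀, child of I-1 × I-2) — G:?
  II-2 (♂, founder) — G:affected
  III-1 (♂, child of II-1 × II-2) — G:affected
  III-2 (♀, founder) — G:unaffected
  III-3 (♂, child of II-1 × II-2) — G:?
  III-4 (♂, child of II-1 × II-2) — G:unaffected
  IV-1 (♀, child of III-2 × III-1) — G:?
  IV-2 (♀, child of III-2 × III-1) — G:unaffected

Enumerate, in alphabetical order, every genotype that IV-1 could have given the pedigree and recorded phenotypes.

G/I-1 aff ·: X^gX^g
G/I-2 un ·: X^GY
G/II-1 ? I-1×I-2: X^GX^g
G/II-2 aff ·: X^gY
G/III-1 aff II-1×II-2: X^gY
G/III-2 un ·: X^GX^G|X^GX^g
G/III-3 ? II-1×II-2: X^GY|X^gY
G/III-4 un II-1×II-2: X^GY
G/IV-1 ? III-2×III-1: X^GX^g|X^gX^g
G/IV-2 un III-2×III-1: X^GX^g
⇒ G over [I-1,I-2,II-1,II-2,III-1,III-2,III-3,III-4,IV-1,IV-2]: 6 consistent

IV-1 ∈ {X^GX^g, X^gX^g}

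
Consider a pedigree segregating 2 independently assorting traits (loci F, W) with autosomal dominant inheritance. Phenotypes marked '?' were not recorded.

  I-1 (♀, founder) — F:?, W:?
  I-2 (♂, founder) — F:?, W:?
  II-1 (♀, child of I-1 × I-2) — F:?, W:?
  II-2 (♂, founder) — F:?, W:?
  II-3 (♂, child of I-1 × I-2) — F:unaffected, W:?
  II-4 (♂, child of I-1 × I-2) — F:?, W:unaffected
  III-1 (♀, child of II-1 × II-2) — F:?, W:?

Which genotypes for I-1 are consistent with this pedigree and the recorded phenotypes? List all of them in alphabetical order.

I-1 ∈ {Ff Ww, Ff ww, ff Ww, ff ww}

F/I-1 ? ·: ff|Ff
F/I-2 ? ·: ff|Ff
F/II-1 ? I-1×I-2: ff|Ff|FF
F/II-2 ? ·: ff|Ff|FF
F/II-3 un I-1×I-2: ff
F/II-4 ? I-1×I-2: ff|Ff|FF
F/III-1 ? II-1×II-2: ff|Ff|FF
⇒ F over [I-1,I-2,II-1,II-2,II-3,II-4,III-1]: 93 consistent
W/I-1 ? ·: ww|Ww
W/I-2 ? ·: ww|Ww
W/II-1 ? I-1×I-2: ww|Ww|WW
W/II-2 ? ·: ww|Ww|WW
W/II-3 ? I-1×I-2: ww|Ww|WW
W/II-4 un I-1×I-2: ww
W/III-1 ? II-1×II-2: ww|Ww|WW
⇒ W over [I-1,I-2,II-1,II-2,II-3,II-4,III-1]: 93 consistent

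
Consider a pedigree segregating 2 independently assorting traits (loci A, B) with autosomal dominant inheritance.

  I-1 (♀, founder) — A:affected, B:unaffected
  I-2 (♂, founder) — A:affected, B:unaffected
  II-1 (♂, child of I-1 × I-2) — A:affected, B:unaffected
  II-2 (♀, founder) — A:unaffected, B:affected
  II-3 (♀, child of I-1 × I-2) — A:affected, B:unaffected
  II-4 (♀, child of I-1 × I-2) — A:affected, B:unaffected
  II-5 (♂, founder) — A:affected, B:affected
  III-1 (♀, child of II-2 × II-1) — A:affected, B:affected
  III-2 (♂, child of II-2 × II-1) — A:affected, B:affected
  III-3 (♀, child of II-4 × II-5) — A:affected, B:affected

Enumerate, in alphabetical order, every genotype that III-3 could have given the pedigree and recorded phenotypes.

III-3 ∈ {AA Bb, Aa Bb}

A/I-1 aff ·: Aa|AA
A/I-2 aff ·: Aa|AA
A/II-1 aff I-1×I-2: Aa|AA
A/II-2 un ·: aa
A/II-3 aff I-1×I-2: Aa|AA
A/II-4 aff I-1×I-2: Aa|AA
A/II-5 aff ·: Aa|AA
A/III-1 aff II-2×II-1: Aa
A/III-2 aff II-2×II-1: Aa
A/III-3 aff II-4×II-5: Aa|AA
⇒ A over [I-1,I-2,II-1,II-2,II-3,II-4,II-5,III-1,III-2,III-3]: 87 consistent
B/I-1 un ·: bb
B/I-2 un ·: bb
B/II-1 un I-1×I-2: bb
B/II-2 aff ·: Bb|BB
B/II-3 un I-1×I-2: bb
B/II-4 un I-1×I-2: bb
B/II-5 aff ·: Bb|BB
B/III-1 aff II-2×II-1: Bb
B/III-2 aff II-2×II-1: Bb
B/III-3 aff II-4×II-5: Bb
⇒ B over [I-1,I-2,II-1,II-2,II-3,II-4,II-5,III-1,III-2,III-3]: 4 consistent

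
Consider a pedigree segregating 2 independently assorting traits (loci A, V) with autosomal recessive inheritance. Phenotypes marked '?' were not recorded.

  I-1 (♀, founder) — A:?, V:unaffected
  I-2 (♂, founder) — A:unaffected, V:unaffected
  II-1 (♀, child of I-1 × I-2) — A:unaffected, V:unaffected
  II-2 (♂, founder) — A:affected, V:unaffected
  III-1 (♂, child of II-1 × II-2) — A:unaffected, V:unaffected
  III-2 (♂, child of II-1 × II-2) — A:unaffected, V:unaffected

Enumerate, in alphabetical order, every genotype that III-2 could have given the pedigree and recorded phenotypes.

A/I-1 ? ·: AA|Aa|aa
A/I-2 un ·: AA|Aa
A/II-1 un I-1×I-2: AA|Aa
A/II-2 aff ·: aa
A/III-1 un II-1×II-2: Aa
A/III-2 un II-1×II-2: Aa
⇒ A over [I-1,I-2,II-1,II-2,III-1,III-2]: 9 consistent
V/I-1 un ·: VV|Vv
V/I-2 un ·: VV|Vv
V/II-1 un I-1×I-2: VV|Vv
V/II-2 un ·: VV|Vv
V/III-1 un II-1×II-2: VV|Vv
V/III-2 un II-1×II-2: VV|Vv
⇒ V over [I-1,I-2,II-1,II-2,III-1,III-2]: 44 consistent

III-2 ∈ {Aa VV, Aa Vv}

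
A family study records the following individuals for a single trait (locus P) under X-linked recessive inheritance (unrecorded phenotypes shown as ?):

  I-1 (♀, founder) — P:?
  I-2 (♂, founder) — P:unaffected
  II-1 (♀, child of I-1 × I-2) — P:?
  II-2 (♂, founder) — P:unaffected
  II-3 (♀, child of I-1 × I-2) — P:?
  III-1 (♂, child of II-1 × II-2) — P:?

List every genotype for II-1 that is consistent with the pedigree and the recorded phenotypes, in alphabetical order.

P/I-1 ? ·: X^PX^P|X^PX^p|X^pX^p
P/I-2 un ·: X^PY
P/II-1 ? I-1×I-2: X^PX^P|X^PX^p
P/II-2 un ·: X^PY
P/II-3 ? I-1×I-2: X^PX^P|X^PX^p
P/III-1 ? II-1×II-2: X^PY|X^pY
⇒ P over [I-1,I-2,II-1,II-2,II-3,III-1]: 9 consistent

II-1 ∈ {X^PX^P, X^PX^p}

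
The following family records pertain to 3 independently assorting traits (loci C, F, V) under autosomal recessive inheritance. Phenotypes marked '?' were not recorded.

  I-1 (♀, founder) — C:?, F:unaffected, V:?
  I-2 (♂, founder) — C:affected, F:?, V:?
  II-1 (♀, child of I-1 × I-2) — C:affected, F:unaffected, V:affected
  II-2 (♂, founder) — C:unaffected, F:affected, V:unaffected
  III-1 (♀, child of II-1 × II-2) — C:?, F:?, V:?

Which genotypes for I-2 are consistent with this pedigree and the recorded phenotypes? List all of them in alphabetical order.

I-2 ∈ {cc FF Vv, cc FF vv, cc Ff Vv, cc Ff vv, cc ff Vv, cc ff vv}

C/I-1 ? ·: Cc|cc
C/I-2 aff ·: cc
C/II-1 aff I-1×I-2: cc
C/II-2 un ·: CC|Cc
C/III-1 ? II-1×II-2: Cc|cc
⇒ C over [I-1,I-2,II-1,II-2,III-1]: 6 consistent
F/I-1 un ·: FF|Ff
F/I-2 ? ·: FF|Ff|ff
F/II-1 un I-1×I-2: FF|Ff
F/II-2 aff ·: ff
F/III-1 ? II-1×II-2: Ff|ff
⇒ F over [I-1,I-2,II-1,II-2,III-1]: 14 consistent
V/I-1 ? ·: Vv|vv
V/I-2 ? ·: Vv|vv
V/II-1 aff I-1×I-2: vv
V/II-2 un ·: VV|Vv
V/III-1 ? II-1×II-2: Vv|vv
⇒ V over [I-1,I-2,II-1,II-2,III-1]: 12 consistent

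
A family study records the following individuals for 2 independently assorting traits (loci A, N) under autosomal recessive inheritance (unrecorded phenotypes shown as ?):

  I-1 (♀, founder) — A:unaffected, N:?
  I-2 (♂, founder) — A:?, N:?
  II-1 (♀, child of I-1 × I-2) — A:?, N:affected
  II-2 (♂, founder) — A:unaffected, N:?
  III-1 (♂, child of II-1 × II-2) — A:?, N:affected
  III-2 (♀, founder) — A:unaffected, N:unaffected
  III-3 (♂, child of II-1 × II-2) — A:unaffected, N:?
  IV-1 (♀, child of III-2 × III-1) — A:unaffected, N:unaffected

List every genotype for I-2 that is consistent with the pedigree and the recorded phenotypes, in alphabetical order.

I-2 ∈ {AA Nn, AA nn, Aa Nn, Aa nn, aa Nn, aa nn}

A/I-1 un ·: AA|Aa
A/I-2 ? ·: AA|Aa|aa
A/II-1 ? I-1×I-2: AA|Aa|aa
A/II-2 un ·: AA|Aa
A/III-1 ? II-1×II-2: AA|Aa|aa
A/III-2 un ·: AA|Aa
A/III-3 un II-1×II-2: AA|Aa
A/IV-1 un III-2×III-1: AA|Aa
⇒ A over [I-1,I-2,II-1,II-2,III-1,III-2,III-3,IV-1]: 248 consistent
N/I-1 ? ·: Nn|nn
N/I-2 ? ·: Nn|nn
N/II-1 aff I-1×I-2: nn
N/II-2 ? ·: Nn|nn
N/III-1 aff II-1×II-2: nn
N/III-2 un ·: NN|Nn
N/III-3 ? II-1×II-2: Nn|nn
N/IV-1 un III-2×III-1: Nn
⇒ N over [I-1,I-2,II-1,II-2,III-1,III-2,III-3,IV-1]: 24 consistent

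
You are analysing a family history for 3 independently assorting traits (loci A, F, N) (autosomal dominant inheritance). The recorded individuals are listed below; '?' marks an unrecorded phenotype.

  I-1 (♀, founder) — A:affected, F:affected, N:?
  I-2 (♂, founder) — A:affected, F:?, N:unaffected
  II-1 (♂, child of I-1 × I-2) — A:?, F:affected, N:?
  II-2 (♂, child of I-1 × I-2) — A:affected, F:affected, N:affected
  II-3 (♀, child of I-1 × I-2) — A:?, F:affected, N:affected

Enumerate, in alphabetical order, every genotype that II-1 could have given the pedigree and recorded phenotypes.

II-1 ∈ {AA FF Nn, AA FF nn, AA Ff Nn, AA Ff nn, Aa FF Nn, Aa FF nn, Aa Ff Nn, Aa Ff nn, aa FF Nn, aa FF nn, aa Ff Nn, aa Ff nn}

A/I-1 aff ·: Aa|AA
A/I-2 aff ·: Aa|AA
A/II-1 ? I-1×I-2: aa|Aa|AA
A/II-2 aff I-1×I-2: Aa|AA
A/II-3 ? I-1×I-2: aa|Aa|AA
⇒ A over [I-1,I-2,II-1,II-2,II-3]: 35 consistent
F/I-1 aff ·: Ff|FF
F/I-2 ? ·: ff|Ff|FF
F/II-1 aff I-1×I-2: Ff|FF
F/II-2 aff I-1×I-2: Ff|FF
F/II-3 aff I-1×I-2: Ff|FF
⇒ F over [I-1,I-2,II-1,II-2,II-3]: 27 consistent
N/I-1 ? ·: Nn|NN
N/I-2 un ·: nn
N/II-1 ? I-1×I-2: nn|Nn
N/II-2 aff I-1×I-2: Nn
N/II-3 aff I-1×I-2: Nn
⇒ N over [I-1,I-2,II-1,II-2,II-3]: 3 consistent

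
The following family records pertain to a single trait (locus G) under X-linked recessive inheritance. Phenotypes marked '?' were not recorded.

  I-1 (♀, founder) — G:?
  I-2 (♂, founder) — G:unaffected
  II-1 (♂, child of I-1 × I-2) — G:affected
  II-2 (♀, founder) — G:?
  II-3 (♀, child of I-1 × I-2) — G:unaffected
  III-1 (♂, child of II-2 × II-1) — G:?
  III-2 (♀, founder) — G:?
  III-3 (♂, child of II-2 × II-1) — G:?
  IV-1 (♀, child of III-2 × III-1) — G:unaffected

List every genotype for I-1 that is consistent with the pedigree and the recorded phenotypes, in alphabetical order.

G/I-1 ? ·: X^GX^g|X^gX^g
G/I-2 un ·: X^GY
G/II-1 aff I-1×I-2: X^gY
G/II-2 ? ·: X^GX^G|X^GX^g|X^gX^g
G/II-3 un I-1×I-2: X^GX^G|X^GX^g
G/III-1 ? II-2×II-1: X^GY|X^gY
G/III-2 ? ·: X^GX^G|X^GX^g|X^gX^g
G/III-3 ? II-2×II-1: X^GY|X^gY
G/IV-1 un III-2×III-1: X^GX^G|X^GX^g
⇒ G over [I-1,I-2,II-1,II-2,II-3,III-1,III-2,III-3,IV-1]: 54 consistent

I-1 ∈ {X^GX^g, X^gX^g}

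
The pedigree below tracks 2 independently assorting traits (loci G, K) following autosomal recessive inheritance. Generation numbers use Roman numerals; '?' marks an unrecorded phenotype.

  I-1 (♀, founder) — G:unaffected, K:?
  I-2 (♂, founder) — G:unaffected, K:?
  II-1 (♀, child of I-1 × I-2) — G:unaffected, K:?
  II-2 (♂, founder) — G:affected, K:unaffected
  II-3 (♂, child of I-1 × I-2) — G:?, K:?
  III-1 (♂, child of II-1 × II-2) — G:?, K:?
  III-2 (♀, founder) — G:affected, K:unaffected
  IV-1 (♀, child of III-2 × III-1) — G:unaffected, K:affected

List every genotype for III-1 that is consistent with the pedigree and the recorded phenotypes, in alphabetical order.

III-1 ∈ {Gg Kk, Gg kk}

G/I-1 un ·: GG|Gg
G/I-2 un ·: GG|Gg
G/II-1 un I-1×I-2: GG|Gg
G/II-2 aff ·: gg
G/II-3 ? I-1×I-2: GG|Gg|gg
G/III-1 ? II-1×II-2: Gg
G/III-2 aff ·: gg
G/IV-1 un III-2×III-1: Gg
⇒ G over [I-1,I-2,II-1,II-2,II-3,III-1,III-2,IV-1]: 15 consistent
K/I-1 ? ·: KK|Kk|kk
K/I-2 ? ·: KK|Kk|kk
K/II-1 ? I-1×I-2: KK|Kk|kk
K/II-2 un ·: KK|Kk
K/II-3 ? I-1×I-2: KK|Kk|kk
K/III-1 ? II-1×II-2: Kk|kk
K/III-2 un ·: Kk
K/IV-1 aff III-2×III-1: kk
⇒ K over [I-1,I-2,II-1,II-2,II-3,III-1,III-2,IV-1]: 71 consistent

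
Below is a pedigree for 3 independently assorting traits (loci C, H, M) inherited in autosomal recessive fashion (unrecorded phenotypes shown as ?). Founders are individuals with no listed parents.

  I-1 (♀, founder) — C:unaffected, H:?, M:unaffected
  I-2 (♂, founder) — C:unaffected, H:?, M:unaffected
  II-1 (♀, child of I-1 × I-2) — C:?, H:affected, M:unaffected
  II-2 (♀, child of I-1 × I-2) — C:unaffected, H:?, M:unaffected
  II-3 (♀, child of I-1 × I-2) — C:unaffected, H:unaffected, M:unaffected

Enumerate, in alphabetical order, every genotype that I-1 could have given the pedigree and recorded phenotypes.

I-1 ∈ {CC Hh MM, CC Hh Mm, CC hh MM, CC hh Mm, Cc Hh MM, Cc Hh Mm, Cc hh MM, Cc hh Mm}

C/I-1 un ·: CC|Cc
C/I-2 un ·: CC|Cc
C/II-1 ? I-1×I-2: CC|Cc|cc
C/II-2 un I-1×I-2: CC|Cc
C/II-3 un I-1×I-2: CC|Cc
⇒ C over [I-1,I-2,II-1,II-2,II-3]: 29 consistent
H/I-1 ? ·: Hh|hh
H/I-2 ? ·: Hh|hh
H/II-1 aff I-1×I-2: hh
H/II-2 ? I-1×I-2: HH|Hh|hh
H/II-3 un I-1×I-2: HH|Hh
⇒ H over [I-1,I-2,II-1,II-2,II-3]: 10 consistent
M/I-1 un ·: MM|Mm
M/I-2 un ·: MM|Mm
M/II-1 un I-1×I-2: MM|Mm
M/II-2 un I-1×I-2: MM|Mm
M/II-3 un I-1×I-2: MM|Mm
⇒ M over [I-1,I-2,II-1,II-2,II-3]: 25 consistent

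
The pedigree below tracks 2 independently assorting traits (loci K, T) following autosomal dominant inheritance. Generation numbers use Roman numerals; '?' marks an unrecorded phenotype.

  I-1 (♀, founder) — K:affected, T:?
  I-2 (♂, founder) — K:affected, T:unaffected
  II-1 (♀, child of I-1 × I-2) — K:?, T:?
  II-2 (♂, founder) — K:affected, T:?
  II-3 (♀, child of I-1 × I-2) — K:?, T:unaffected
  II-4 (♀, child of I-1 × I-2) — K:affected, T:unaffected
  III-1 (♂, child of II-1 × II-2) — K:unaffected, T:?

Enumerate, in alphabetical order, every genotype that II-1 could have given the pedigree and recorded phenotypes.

II-1 ∈ {Kk Tt, Kk tt, kk Tt, kk tt}

K/I-1 aff ·: Kk|KK
K/I-2 aff ·: Kk|KK
K/II-1 ? I-1×I-2: kk|Kk
K/II-2 aff ·: Kk
K/II-3 ? I-1×I-2: kk|Kk|KK
K/II-4 aff I-1×I-2: Kk|KK
K/III-1 un II-1×II-2: kk
⇒ K over [I-1,I-2,II-1,II-2,II-3,II-4,III-1]: 20 consistent
T/I-1 ? ·: tt|Tt
T/I-2 un ·: tt
T/II-1 ? I-1×I-2: tt|Tt
T/II-2 ? ·: tt|Tt|TT
T/II-3 un I-1×I-2: tt
T/II-4 un I-1×I-2: tt
T/III-1 ? II-1×II-2: tt|Tt|TT
⇒ T over [I-1,I-2,II-1,II-2,II-3,II-4,III-1]: 15 consistent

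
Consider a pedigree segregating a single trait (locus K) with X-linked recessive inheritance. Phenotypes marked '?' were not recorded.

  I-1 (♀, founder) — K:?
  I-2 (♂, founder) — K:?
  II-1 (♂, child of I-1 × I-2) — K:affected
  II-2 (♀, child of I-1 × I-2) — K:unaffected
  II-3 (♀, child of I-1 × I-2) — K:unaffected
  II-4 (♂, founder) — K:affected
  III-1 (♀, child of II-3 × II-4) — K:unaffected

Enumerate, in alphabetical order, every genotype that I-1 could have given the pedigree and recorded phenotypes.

I-1 ∈ {X^KX^k, X^kX^k}

K/I-1 ? ·: X^KX^k|X^kX^k
K/I-2 ? ·: X^KY|X^kY
K/II-1 aff I-1×I-2: X^kY
K/II-2 un I-1×I-2: X^KX^K|X^KX^k
K/II-3 un I-1×I-2: X^KX^K|X^KX^k
K/II-4 aff ·: X^kY
K/III-1 un II-3×II-4: X^KX^k
⇒ K over [I-1,I-2,II-1,II-2,II-3,II-4,III-1]: 6 consistent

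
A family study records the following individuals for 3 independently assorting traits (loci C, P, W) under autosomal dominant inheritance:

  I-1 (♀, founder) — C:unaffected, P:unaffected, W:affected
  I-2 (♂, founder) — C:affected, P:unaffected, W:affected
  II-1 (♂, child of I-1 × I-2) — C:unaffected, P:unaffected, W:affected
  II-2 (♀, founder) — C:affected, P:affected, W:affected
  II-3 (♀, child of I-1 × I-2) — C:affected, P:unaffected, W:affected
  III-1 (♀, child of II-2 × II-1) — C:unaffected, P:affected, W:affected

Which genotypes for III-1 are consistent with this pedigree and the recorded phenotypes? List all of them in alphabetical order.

C/I-1 un ·: cc
C/I-2 aff ·: Cc
C/II-1 un I-1×I-2: cc
C/II-2 aff ·: Cc
C/II-3 aff I-1×I-2: Cc
C/III-1 un II-2×II-1: cc
⇒ C over [I-1,I-2,II-1,II-2,II-3,III-1]: 1 consistent
P/I-1 un ·: pp
P/I-2 un ·: pp
P/II-1 un I-1×I-2: pp
P/II-2 aff ·: Pp|PP
P/II-3 un I-1×I-2: pp
P/III-1 aff II-2×II-1: Pp
⇒ P over [I-1,I-2,II-1,II-2,II-3,III-1]: 2 consistent
W/I-1 aff ·: Ww|WW
W/I-2 aff ·: Ww|WW
W/II-1 aff I-1×I-2: Ww|WW
W/II-2 aff ·: Ww|WW
W/II-3 aff I-1×I-2: Ww|WW
W/III-1 aff II-2×II-1: Ww|WW
⇒ W over [I-1,I-2,II-1,II-2,II-3,III-1]: 45 consistent

III-1 ∈ {cc Pp WW, cc Pp Ww}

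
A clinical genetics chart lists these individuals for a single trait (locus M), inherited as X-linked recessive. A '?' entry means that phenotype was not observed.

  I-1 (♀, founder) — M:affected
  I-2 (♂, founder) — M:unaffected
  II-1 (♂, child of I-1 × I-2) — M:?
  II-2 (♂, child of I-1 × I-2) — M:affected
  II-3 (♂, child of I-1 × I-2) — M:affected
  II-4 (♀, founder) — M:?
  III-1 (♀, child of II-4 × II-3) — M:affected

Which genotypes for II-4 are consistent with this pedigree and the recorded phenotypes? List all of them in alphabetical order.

M/I-1 aff ·: X^mX^m
M/I-2 un ·: X^MY
M/II-1 ? I-1×I-2: X^mY
M/II-2 aff I-1×I-2: X^mY
M/II-3 aff I-1×I-2: X^mY
M/II-4 ? ·: X^MX^m|X^mX^m
M/III-1 aff II-4×II-3: X^mX^m
⇒ M over [I-1,I-2,II-1,II-2,II-3,II-4,III-1]: 2 consistent

II-4 ∈ {X^MX^m, X^mX^m}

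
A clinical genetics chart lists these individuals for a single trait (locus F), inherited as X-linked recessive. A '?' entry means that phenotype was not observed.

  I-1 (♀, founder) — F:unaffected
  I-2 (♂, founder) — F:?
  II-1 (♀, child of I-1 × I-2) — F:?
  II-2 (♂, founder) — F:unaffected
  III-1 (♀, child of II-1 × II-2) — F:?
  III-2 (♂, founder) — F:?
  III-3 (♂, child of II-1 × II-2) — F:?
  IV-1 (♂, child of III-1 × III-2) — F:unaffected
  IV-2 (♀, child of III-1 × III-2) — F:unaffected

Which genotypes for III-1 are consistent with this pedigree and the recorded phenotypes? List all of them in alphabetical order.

III-1 ∈ {X^FX^F, X^FX^f}

F/I-1 un ·: X^FX^F|X^FX^f
F/I-2 ? ·: X^FY|X^fY
F/II-1 ? I-1×I-2: X^FX^F|X^FX^f|X^fX^f
F/II-2 un ·: X^FY
F/III-1 ? II-1×II-2: X^FX^F|X^FX^f
F/III-2 ? ·: X^FY|X^fY
F/III-3 ? II-1×II-2: X^FY|X^fY
F/IV-1 un III-1×III-2: X^FY
F/IV-2 un III-1×III-2: X^FX^F|X^FX^f
⇒ F over [I-1,I-2,II-1,II-2,III-1,III-2,III-3,IV-1,IV-2]: 37 consistent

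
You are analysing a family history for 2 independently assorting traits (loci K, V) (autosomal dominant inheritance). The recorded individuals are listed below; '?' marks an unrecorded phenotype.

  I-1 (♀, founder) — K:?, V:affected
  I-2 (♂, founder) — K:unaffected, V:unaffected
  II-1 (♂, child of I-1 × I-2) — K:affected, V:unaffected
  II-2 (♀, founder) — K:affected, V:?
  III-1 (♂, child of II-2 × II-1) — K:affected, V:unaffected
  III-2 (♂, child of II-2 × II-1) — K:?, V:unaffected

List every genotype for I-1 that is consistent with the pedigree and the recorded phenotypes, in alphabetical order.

K/I-1 ? ·: Kk|KK
K/I-2 un ·: kk
K/II-1 aff I-1×I-2: Kk
K/II-2 aff ·: Kk|KK
K/III-1 aff II-2×II-1: Kk|KK
K/III-2 ? II-2×II-1: kk|Kk|KK
⇒ K over [I-1,I-2,II-1,II-2,III-1,III-2]: 20 consistent
V/I-1 aff ·: Vv
V/I-2 un ·: vv
V/II-1 un I-1×I-2: vv
V/II-2 ? ·: vv|Vv
V/III-1 un II-2×II-1: vv
V/III-2 un II-2×II-1: vv
⇒ V over [I-1,I-2,II-1,II-2,III-1,III-2]: 2 consistent

I-1 ∈ {KK Vv, Kk Vv}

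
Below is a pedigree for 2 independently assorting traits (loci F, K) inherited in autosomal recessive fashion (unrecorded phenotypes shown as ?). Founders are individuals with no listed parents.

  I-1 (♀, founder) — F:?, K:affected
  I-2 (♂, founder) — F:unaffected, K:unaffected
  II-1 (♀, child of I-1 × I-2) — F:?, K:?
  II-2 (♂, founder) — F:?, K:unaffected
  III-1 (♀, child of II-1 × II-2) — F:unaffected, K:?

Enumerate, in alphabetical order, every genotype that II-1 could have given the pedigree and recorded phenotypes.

II-1 ∈ {FF Kk, FF kk, Ff Kk, Ff kk, ff Kk, ff kk}

F/I-1 ? ·: FF|Ff|ff
F/I-2 un ·: FF|Ff
F/II-1 ? I-1×I-2: FF|Ff|ff
F/II-2 ? ·: FF|Ff|ff
F/III-1 un II-1×II-2: FF|Ff
⇒ F over [I-1,I-2,II-1,II-2,III-1]: 45 consistent
K/I-1 aff ·: kk
K/I-2 un ·: KK|Kk
K/II-1 ? I-1×I-2: Kk|kk
K/II-2 un ·: KK|Kk
K/III-1 ? II-1×II-2: KK|Kk|kk
⇒ K over [I-1,I-2,II-1,II-2,III-1]: 13 consistent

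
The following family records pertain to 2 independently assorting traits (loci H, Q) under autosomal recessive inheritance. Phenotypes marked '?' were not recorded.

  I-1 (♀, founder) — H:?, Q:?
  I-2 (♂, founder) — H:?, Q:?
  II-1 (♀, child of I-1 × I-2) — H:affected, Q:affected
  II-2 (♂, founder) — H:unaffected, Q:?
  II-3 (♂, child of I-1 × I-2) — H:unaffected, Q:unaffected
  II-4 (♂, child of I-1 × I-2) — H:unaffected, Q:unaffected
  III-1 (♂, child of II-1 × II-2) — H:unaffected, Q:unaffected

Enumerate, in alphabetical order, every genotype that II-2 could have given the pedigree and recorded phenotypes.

II-2 ∈ {HH QQ, HH Qq, Hh QQ, Hh Qq}

H/I-1 ? ·: Hh|hh
H/I-2 ? ·: Hh|hh
H/II-1 aff I-1×I-2: hh
H/II-2 un ·: HH|Hh
H/II-3 un I-1×I-2: HH|Hh
H/II-4 un I-1×I-2: HH|Hh
H/III-1 un II-1×II-2: Hh
⇒ H over [I-1,I-2,II-1,II-2,II-3,II-4,III-1]: 12 consistent
Q/I-1 ? ·: Qq|qq
Q/I-2 ? ·: Qq|qq
Q/II-1 aff I-1×I-2: qq
Q/II-2 ? ·: QQ|Qq
Q/II-3 un I-1×I-2: QQ|Qq
Q/II-4 un I-1×I-2: QQ|Qq
Q/III-1 un II-1×II-2: Qq
⇒ Q over [I-1,I-2,II-1,II-2,II-3,II-4,III-1]: 12 consistent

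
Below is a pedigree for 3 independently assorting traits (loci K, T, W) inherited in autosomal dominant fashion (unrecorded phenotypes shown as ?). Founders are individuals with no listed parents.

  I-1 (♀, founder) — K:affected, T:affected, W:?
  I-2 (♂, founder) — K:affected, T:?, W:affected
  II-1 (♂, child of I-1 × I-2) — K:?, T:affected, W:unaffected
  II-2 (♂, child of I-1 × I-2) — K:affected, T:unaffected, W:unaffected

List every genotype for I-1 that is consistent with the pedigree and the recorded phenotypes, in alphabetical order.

I-1 ∈ {KK Tt Ww, KK Tt ww, Kk Tt Ww, Kk Tt ww}

K/I-1 aff ·: Kk|KK
K/I-2 aff ·: Kk|KK
K/II-1 ? I-1×I-2: kk|Kk|KK
K/II-2 aff I-1×I-2: Kk|KK
⇒ K over [I-1,I-2,II-1,II-2]: 15 consistent
T/I-1 aff ·: Tt
T/I-2 ? ·: tt|Tt
T/II-1 aff I-1×I-2: Tt|TT
T/II-2 un I-1×I-2: tt
⇒ T over [I-1,I-2,II-1,II-2]: 3 consistent
W/I-1 ? ·: ww|Ww
W/I-2 aff ·: Ww
W/II-1 un I-1×I-2: ww
W/II-2 un I-1×I-2: ww
⇒ W over [I-1,I-2,II-1,II-2]: 2 consistent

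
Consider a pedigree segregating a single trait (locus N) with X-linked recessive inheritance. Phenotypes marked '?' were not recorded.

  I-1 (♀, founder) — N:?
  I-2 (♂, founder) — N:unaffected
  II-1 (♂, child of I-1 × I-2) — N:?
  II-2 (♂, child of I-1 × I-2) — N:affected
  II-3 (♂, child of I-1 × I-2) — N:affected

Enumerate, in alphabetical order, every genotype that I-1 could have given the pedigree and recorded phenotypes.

N/I-1 ? ·: X^NX^n|X^nX^n
N/I-2 un ·: X^NY
N/II-1 ? I-1×I-2: X^NY|X^nY
N/II-2 aff I-1×I-2: X^nY
N/II-3 aff I-1×I-2: X^nY
⇒ N over [I-1,I-2,II-1,II-2,II-3]: 3 consistent

I-1 ∈ {X^NX^n, X^nX^n}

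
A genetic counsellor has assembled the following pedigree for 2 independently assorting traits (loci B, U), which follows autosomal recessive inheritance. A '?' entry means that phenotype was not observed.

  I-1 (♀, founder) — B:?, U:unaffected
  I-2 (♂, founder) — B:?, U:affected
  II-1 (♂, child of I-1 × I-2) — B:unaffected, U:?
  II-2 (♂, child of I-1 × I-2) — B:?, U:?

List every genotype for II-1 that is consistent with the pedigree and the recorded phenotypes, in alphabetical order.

B/I-1 ? ·: BB|Bb|bb
B/I-2 ? ·: BB|Bb|bb
B/II-1 un I-1×I-2: BB|Bb
B/II-2 ? I-1×I-2: BB|Bb|bb
⇒ B over [I-1,I-2,II-1,II-2]: 21 consistent
U/I-1 un ·: UU|Uu
U/I-2 aff ·: uu
U/II-1 ? I-1×I-2: Uu|uu
U/II-2 ? I-1×I-2: Uu|uu
⇒ U over [I-1,I-2,II-1,II-2]: 5 consistent

II-1 ∈ {BB Uu, BB uu, Bb Uu, Bb uu}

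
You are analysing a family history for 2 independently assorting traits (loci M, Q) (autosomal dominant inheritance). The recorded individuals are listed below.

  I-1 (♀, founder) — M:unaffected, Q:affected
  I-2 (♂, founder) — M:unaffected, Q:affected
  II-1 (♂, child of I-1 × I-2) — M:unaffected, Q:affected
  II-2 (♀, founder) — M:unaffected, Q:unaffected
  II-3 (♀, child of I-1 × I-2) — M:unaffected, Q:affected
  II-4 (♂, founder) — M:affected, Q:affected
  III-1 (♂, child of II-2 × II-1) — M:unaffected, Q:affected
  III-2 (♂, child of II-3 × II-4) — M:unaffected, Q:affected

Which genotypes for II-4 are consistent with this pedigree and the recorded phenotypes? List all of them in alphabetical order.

II-4 ∈ {Mm QQ, Mm Qq}

M/I-1 un ·: mm
M/I-2 un ·: mm
M/II-1 un I-1×I-2: mm
M/II-2 un ·: mm
M/II-3 un I-1×I-2: mm
M/II-4 aff ·: Mm
M/III-1 un II-2×II-1: mm
M/III-2 un II-3×II-4: mm
⇒ M over [I-1,I-2,II-1,II-2,II-3,II-4,III-1,III-2]: 1 consistent
Q/I-1 aff ·: Qq|QQ
Q/I-2 aff ·: Qq|QQ
Q/II-1 aff I-1×I-2: Qq|QQ
Q/II-2 un ·: qq
Q/II-3 aff I-1×I-2: Qq|QQ
Q/II-4 aff ·: Qq|QQ
Q/III-1 aff II-2×II-1: Qq
Q/III-2 aff II-3×II-4: Qq|QQ
⇒ Q over [I-1,I-2,II-1,II-2,II-3,II-4,III-1,III-2]: 45 consistent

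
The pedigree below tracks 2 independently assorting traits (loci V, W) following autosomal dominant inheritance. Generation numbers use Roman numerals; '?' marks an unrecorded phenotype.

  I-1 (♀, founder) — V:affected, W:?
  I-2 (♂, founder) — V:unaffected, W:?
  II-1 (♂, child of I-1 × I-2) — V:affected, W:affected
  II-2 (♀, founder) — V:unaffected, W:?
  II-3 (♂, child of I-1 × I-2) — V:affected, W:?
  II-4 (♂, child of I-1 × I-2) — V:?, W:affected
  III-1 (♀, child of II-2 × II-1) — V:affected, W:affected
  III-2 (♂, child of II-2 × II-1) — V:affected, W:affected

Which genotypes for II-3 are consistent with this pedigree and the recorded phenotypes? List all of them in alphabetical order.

V/I-1 aff ·: Vv|VV
V/I-2 un ·: vv
V/II-1 aff I-1×I-2: Vv
V/II-2 un ·: vv
V/II-3 aff I-1×I-2: Vv
V/II-4 ? I-1×I-2: vv|Vv
V/III-1 aff II-2×II-1: Vv
V/III-2 aff II-2×II-1: Vv
⇒ V over [I-1,I-2,II-1,II-2,II-3,II-4,III-1,III-2]: 3 consistent
W/I-1 ? ·: ww|Ww|WW
W/I-2 ? ·: ww|Ww|WW
W/II-1 aff I-1×I-2: Ww|WW
W/II-2 ? ·: ww|Ww|WW
W/II-3 ? I-1×I-2: ww|Ww|WW
W/II-4 aff I-1×I-2: Ww|WW
W/III-1 aff II-2×II-1: Ww|WW
W/III-2 aff II-2×II-1: Ww|WW
⇒ W over [I-1,I-2,II-1,II-2,II-3,II-4,III-1,III-2]: 270 consistent

II-3 ∈ {Vv WW, Vv Ww, Vv ww}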